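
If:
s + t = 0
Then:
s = -t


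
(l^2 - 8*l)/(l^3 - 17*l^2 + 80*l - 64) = l/(l^2 - 9*l + 8)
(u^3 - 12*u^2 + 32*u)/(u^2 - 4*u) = u - 8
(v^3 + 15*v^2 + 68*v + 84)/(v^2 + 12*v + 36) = (v^2 + 9*v + 14)/(v + 6)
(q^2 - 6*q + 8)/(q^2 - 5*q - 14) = (-q^2 + 6*q - 8)/(-q^2 + 5*q + 14)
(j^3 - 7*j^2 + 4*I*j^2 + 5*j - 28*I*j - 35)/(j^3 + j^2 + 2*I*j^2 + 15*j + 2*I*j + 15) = (j^2 - j*(7 + I) + 7*I)/(j^2 + j*(1 - 3*I) - 3*I)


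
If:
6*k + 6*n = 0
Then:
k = -n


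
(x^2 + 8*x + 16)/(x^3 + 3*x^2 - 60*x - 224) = (x + 4)/(x^2 - x - 56)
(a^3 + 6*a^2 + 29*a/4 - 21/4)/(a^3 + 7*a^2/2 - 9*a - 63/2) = (a - 1/2)/(a - 3)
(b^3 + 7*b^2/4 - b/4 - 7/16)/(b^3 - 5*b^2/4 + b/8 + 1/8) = (8*b^2 + 18*b + 7)/(2*(4*b^2 - 3*b - 1))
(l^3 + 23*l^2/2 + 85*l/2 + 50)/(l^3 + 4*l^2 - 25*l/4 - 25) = 2*(l + 5)/(2*l - 5)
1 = 1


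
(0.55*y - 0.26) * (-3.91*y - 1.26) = -2.1505*y^2 + 0.3236*y + 0.3276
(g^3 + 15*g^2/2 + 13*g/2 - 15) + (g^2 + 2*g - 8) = g^3 + 17*g^2/2 + 17*g/2 - 23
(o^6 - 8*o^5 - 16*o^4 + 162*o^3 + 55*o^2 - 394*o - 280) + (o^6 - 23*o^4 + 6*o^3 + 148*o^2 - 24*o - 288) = 2*o^6 - 8*o^5 - 39*o^4 + 168*o^3 + 203*o^2 - 418*o - 568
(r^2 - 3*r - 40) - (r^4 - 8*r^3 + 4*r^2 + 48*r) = -r^4 + 8*r^3 - 3*r^2 - 51*r - 40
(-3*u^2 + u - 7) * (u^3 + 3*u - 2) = -3*u^5 + u^4 - 16*u^3 + 9*u^2 - 23*u + 14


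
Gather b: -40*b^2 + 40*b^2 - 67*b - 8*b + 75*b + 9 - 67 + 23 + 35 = 0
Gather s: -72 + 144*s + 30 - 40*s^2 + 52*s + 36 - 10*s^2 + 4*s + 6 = -50*s^2 + 200*s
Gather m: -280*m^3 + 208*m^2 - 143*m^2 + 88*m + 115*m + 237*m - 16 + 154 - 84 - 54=-280*m^3 + 65*m^2 + 440*m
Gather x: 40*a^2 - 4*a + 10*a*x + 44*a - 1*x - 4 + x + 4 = 40*a^2 + 10*a*x + 40*a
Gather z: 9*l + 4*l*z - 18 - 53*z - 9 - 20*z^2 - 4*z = 9*l - 20*z^2 + z*(4*l - 57) - 27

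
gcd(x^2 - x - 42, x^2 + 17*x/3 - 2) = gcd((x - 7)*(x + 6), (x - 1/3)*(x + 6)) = x + 6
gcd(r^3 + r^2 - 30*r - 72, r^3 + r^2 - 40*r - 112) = r + 4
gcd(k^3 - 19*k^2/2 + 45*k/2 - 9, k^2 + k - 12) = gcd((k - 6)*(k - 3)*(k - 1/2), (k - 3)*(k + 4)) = k - 3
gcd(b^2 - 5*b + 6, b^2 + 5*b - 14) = b - 2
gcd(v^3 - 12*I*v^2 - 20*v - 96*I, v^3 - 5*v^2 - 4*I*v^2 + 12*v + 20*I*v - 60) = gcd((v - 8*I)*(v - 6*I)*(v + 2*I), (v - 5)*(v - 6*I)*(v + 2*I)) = v^2 - 4*I*v + 12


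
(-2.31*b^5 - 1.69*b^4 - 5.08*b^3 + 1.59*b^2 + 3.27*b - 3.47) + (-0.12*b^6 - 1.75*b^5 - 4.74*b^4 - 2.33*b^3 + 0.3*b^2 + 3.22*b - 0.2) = -0.12*b^6 - 4.06*b^5 - 6.43*b^4 - 7.41*b^3 + 1.89*b^2 + 6.49*b - 3.67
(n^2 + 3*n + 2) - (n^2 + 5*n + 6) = -2*n - 4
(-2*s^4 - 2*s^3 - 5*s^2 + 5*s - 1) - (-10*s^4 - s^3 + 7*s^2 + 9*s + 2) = 8*s^4 - s^3 - 12*s^2 - 4*s - 3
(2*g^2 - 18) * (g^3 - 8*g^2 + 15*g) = 2*g^5 - 16*g^4 + 12*g^3 + 144*g^2 - 270*g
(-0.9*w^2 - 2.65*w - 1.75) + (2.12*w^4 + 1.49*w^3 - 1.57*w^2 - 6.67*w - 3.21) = 2.12*w^4 + 1.49*w^3 - 2.47*w^2 - 9.32*w - 4.96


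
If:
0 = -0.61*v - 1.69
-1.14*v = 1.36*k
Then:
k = 2.32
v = -2.77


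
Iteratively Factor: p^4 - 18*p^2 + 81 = (p + 3)*(p^3 - 3*p^2 - 9*p + 27) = (p - 3)*(p + 3)*(p^2 - 9) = (p - 3)^2*(p + 3)*(p + 3)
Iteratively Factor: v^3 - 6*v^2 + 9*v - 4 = (v - 1)*(v^2 - 5*v + 4) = (v - 4)*(v - 1)*(v - 1)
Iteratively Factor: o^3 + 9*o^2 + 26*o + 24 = (o + 4)*(o^2 + 5*o + 6) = (o + 3)*(o + 4)*(o + 2)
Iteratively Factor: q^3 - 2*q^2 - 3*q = (q - 3)*(q^2 + q) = q*(q - 3)*(q + 1)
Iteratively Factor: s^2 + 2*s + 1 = (s + 1)*(s + 1)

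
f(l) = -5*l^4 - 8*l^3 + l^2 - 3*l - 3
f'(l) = -20*l^3 - 24*l^2 + 2*l - 3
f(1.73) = -91.41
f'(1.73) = -174.92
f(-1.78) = 0.43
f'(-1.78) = 30.19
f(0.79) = -10.64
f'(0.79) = -26.26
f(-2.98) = -167.78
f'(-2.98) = 307.18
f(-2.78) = -113.69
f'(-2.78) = 235.66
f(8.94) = -37604.94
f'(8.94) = -16193.63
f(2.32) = -249.33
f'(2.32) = -377.28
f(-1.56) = 4.87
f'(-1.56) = 11.40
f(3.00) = -624.00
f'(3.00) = -753.00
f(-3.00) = -174.00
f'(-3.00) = 315.00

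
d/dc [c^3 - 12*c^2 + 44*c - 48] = 3*c^2 - 24*c + 44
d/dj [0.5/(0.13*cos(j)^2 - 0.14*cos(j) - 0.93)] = (0.13*cos(j) - 0.07)*sin(j)/(-0.13*cos(j)^2 + 0.14*cos(j) + 0.93)^2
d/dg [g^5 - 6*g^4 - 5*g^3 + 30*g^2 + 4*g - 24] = 5*g^4 - 24*g^3 - 15*g^2 + 60*g + 4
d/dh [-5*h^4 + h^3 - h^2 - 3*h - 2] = -20*h^3 + 3*h^2 - 2*h - 3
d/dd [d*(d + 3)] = 2*d + 3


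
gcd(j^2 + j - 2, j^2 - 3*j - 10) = j + 2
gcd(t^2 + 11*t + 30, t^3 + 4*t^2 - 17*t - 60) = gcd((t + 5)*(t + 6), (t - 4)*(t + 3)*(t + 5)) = t + 5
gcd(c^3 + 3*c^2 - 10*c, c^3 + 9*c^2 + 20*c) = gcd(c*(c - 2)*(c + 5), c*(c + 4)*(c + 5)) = c^2 + 5*c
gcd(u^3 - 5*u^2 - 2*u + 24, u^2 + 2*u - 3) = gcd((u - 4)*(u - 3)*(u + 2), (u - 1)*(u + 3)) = 1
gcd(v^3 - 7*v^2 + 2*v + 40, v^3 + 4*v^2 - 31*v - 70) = v^2 - 3*v - 10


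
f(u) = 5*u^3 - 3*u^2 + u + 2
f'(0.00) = 1.00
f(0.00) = 2.00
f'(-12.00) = 2233.00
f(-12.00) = -9082.00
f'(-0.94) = 19.89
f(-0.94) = -5.74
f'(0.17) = 0.41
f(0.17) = 2.11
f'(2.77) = 99.47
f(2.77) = 88.02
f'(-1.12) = 26.54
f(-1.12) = -9.91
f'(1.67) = 32.81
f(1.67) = 18.59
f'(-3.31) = 185.20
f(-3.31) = -215.50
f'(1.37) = 20.93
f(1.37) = 10.60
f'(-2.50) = 109.75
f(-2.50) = -97.38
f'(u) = 15*u^2 - 6*u + 1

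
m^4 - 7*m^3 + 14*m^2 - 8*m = m*(m - 4)*(m - 2)*(m - 1)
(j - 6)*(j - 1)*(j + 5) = j^3 - 2*j^2 - 29*j + 30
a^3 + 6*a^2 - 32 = (a - 2)*(a + 4)^2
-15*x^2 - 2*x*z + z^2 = (-5*x + z)*(3*x + z)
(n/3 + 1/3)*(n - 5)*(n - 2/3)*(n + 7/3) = n^4/3 - 7*n^3/9 - 119*n^2/27 - 19*n/27 + 70/27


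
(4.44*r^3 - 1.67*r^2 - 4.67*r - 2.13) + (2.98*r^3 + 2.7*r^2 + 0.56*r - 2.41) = 7.42*r^3 + 1.03*r^2 - 4.11*r - 4.54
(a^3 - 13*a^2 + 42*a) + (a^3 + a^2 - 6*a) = 2*a^3 - 12*a^2 + 36*a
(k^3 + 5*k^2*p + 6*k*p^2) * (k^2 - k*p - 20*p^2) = k^5 + 4*k^4*p - 19*k^3*p^2 - 106*k^2*p^3 - 120*k*p^4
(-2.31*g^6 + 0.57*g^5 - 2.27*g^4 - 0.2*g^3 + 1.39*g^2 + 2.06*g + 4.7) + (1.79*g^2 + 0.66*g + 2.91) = -2.31*g^6 + 0.57*g^5 - 2.27*g^4 - 0.2*g^3 + 3.18*g^2 + 2.72*g + 7.61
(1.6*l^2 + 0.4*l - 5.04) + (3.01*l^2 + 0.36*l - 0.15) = 4.61*l^2 + 0.76*l - 5.19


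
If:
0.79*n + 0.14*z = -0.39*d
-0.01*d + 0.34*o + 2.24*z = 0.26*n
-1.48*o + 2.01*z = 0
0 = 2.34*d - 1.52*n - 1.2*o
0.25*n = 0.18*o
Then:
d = 0.00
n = 0.00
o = 0.00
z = 0.00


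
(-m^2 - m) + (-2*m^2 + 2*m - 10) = -3*m^2 + m - 10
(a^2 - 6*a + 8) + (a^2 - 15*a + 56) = 2*a^2 - 21*a + 64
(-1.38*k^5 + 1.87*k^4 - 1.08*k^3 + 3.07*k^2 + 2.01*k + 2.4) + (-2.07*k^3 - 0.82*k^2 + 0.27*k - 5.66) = -1.38*k^5 + 1.87*k^4 - 3.15*k^3 + 2.25*k^2 + 2.28*k - 3.26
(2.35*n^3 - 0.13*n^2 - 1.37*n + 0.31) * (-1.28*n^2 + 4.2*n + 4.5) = -3.008*n^5 + 10.0364*n^4 + 11.7826*n^3 - 6.7358*n^2 - 4.863*n + 1.395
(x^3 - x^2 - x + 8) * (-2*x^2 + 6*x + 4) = -2*x^5 + 8*x^4 - 26*x^2 + 44*x + 32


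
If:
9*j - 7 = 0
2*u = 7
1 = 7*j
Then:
No Solution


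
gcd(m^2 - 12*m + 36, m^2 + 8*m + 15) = 1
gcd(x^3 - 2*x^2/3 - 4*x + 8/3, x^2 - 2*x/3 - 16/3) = x + 2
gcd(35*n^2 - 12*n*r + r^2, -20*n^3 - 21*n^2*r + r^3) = -5*n + r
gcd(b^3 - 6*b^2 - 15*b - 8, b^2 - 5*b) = 1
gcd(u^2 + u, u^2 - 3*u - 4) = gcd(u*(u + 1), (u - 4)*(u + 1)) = u + 1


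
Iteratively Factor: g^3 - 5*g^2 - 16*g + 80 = (g - 4)*(g^2 - g - 20) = (g - 4)*(g + 4)*(g - 5)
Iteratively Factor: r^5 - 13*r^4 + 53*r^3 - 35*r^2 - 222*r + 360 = (r - 3)*(r^4 - 10*r^3 + 23*r^2 + 34*r - 120) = (r - 5)*(r - 3)*(r^3 - 5*r^2 - 2*r + 24) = (r - 5)*(r - 3)^2*(r^2 - 2*r - 8) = (r - 5)*(r - 4)*(r - 3)^2*(r + 2)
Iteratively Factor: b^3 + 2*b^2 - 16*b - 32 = (b - 4)*(b^2 + 6*b + 8) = (b - 4)*(b + 2)*(b + 4)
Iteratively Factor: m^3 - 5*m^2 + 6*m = (m)*(m^2 - 5*m + 6) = m*(m - 3)*(m - 2)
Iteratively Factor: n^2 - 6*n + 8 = (n - 2)*(n - 4)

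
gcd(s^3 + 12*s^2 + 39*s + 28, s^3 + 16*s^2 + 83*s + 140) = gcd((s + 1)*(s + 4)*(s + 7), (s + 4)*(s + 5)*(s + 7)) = s^2 + 11*s + 28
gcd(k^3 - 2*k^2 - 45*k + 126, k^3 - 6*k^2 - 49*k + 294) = k^2 + k - 42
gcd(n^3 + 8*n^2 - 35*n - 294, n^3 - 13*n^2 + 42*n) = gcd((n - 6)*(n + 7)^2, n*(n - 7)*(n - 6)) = n - 6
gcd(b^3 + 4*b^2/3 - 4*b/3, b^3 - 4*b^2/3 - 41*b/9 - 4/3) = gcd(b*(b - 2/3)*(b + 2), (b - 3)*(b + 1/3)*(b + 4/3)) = 1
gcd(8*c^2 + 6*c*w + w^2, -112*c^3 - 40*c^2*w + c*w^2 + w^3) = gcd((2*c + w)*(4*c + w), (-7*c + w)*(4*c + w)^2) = 4*c + w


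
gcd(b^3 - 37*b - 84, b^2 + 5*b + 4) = b + 4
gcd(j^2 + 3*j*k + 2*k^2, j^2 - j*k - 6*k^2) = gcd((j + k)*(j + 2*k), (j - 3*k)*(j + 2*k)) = j + 2*k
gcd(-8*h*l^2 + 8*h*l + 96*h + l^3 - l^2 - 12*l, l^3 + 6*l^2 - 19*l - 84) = l^2 - l - 12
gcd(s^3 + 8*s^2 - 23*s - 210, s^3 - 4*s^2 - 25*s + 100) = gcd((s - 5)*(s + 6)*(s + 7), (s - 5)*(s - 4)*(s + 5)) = s - 5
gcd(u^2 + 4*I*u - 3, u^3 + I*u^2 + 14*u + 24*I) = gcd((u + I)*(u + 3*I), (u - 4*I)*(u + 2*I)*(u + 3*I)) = u + 3*I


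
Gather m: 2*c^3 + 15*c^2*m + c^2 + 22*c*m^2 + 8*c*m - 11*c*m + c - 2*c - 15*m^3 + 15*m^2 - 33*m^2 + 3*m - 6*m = 2*c^3 + c^2 - c - 15*m^3 + m^2*(22*c - 18) + m*(15*c^2 - 3*c - 3)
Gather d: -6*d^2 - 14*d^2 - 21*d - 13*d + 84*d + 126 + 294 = -20*d^2 + 50*d + 420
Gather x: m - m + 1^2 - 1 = 0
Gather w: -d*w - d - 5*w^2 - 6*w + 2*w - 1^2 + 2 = -d - 5*w^2 + w*(-d - 4) + 1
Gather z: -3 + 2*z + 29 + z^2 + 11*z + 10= z^2 + 13*z + 36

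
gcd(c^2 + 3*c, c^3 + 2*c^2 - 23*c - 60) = c + 3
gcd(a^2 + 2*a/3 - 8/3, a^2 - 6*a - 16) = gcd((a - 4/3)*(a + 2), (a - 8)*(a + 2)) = a + 2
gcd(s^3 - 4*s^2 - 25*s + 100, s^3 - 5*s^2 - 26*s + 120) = s^2 + s - 20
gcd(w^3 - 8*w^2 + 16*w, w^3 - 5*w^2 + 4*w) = w^2 - 4*w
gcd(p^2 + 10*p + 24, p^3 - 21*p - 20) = p + 4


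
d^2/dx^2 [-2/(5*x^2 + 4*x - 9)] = 4*(25*x^2 + 20*x - 4*(5*x + 2)^2 - 45)/(5*x^2 + 4*x - 9)^3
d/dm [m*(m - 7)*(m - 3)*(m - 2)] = 4*m^3 - 36*m^2 + 82*m - 42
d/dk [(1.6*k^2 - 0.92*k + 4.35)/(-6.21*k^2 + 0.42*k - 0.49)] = (-5.0412*k^2 + 52.459*k - 1.3762)/(38.5641*k^4 - 5.2164*k^3 + 6.2622*k^2 - 0.4116*k + 0.2401)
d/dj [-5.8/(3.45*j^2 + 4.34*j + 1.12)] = (40.02*j + 25.172)/(3.45*j^2 + 4.34*j + 1.12)^2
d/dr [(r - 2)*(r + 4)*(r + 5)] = 3*r^2 + 14*r + 2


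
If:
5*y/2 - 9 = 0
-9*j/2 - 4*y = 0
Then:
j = -16/5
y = 18/5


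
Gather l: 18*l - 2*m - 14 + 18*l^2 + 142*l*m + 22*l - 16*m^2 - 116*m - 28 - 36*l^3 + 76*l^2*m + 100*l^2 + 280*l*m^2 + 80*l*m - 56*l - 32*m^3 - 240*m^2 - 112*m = -36*l^3 + l^2*(76*m + 118) + l*(280*m^2 + 222*m - 16) - 32*m^3 - 256*m^2 - 230*m - 42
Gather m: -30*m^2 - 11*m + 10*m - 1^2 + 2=-30*m^2 - m + 1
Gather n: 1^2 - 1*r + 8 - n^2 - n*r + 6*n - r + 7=-n^2 + n*(6 - r) - 2*r + 16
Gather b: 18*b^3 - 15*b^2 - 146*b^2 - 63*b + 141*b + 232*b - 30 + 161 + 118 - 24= 18*b^3 - 161*b^2 + 310*b + 225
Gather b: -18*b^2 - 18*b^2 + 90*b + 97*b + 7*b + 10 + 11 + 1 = -36*b^2 + 194*b + 22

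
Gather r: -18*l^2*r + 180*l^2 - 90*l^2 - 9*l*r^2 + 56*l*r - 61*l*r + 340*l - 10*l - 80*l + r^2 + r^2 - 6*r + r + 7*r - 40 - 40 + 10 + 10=90*l^2 + 250*l + r^2*(2 - 9*l) + r*(-18*l^2 - 5*l + 2) - 60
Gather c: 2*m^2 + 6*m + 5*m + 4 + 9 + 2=2*m^2 + 11*m + 15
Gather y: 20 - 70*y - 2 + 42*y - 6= 12 - 28*y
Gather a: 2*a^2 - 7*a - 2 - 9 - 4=2*a^2 - 7*a - 15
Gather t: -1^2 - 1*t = -t - 1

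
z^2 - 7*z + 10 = (z - 5)*(z - 2)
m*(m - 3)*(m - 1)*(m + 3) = m^4 - m^3 - 9*m^2 + 9*m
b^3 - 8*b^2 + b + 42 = (b - 7)*(b - 3)*(b + 2)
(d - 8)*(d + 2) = d^2 - 6*d - 16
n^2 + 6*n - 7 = (n - 1)*(n + 7)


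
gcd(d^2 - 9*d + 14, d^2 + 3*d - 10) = d - 2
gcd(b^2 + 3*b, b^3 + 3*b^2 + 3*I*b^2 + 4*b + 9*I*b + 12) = b + 3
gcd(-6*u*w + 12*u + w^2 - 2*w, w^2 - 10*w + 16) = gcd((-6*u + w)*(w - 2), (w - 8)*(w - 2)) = w - 2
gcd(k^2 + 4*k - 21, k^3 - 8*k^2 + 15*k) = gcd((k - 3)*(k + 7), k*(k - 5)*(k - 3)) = k - 3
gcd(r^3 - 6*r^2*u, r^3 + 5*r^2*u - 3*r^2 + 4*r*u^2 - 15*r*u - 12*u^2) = 1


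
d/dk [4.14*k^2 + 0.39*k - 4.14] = 8.28*k + 0.39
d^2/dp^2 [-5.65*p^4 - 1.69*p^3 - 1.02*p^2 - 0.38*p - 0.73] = -67.8*p^2 - 10.14*p - 2.04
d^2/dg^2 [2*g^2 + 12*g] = 4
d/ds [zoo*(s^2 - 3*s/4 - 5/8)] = zoo*(s + 1)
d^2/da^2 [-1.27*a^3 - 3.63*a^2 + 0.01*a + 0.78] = -7.62*a - 7.26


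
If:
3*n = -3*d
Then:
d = -n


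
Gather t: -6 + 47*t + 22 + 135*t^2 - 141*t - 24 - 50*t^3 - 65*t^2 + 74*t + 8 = -50*t^3 + 70*t^2 - 20*t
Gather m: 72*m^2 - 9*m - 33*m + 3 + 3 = 72*m^2 - 42*m + 6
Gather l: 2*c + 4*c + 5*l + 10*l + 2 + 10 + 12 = 6*c + 15*l + 24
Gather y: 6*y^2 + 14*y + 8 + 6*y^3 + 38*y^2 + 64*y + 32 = 6*y^3 + 44*y^2 + 78*y + 40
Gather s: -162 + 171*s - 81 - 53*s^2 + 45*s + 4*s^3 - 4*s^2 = 4*s^3 - 57*s^2 + 216*s - 243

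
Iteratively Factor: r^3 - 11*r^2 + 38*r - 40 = (r - 5)*(r^2 - 6*r + 8) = (r - 5)*(r - 2)*(r - 4)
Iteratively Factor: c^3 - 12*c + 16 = (c - 2)*(c^2 + 2*c - 8) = (c - 2)*(c + 4)*(c - 2)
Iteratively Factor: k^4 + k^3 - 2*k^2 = (k)*(k^3 + k^2 - 2*k) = k^2*(k^2 + k - 2) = k^2*(k + 2)*(k - 1)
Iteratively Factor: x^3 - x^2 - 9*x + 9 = (x + 3)*(x^2 - 4*x + 3) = (x - 3)*(x + 3)*(x - 1)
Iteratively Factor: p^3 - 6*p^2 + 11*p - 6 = (p - 1)*(p^2 - 5*p + 6) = (p - 2)*(p - 1)*(p - 3)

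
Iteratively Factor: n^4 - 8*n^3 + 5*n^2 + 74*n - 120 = (n + 3)*(n^3 - 11*n^2 + 38*n - 40) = (n - 4)*(n + 3)*(n^2 - 7*n + 10) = (n - 4)*(n - 2)*(n + 3)*(n - 5)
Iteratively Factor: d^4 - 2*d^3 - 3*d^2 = (d + 1)*(d^3 - 3*d^2) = (d - 3)*(d + 1)*(d^2) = d*(d - 3)*(d + 1)*(d)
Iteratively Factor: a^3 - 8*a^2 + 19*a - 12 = (a - 4)*(a^2 - 4*a + 3) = (a - 4)*(a - 1)*(a - 3)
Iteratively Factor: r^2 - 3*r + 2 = (r - 2)*(r - 1)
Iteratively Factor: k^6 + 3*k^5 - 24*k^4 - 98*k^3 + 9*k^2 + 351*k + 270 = (k + 1)*(k^5 + 2*k^4 - 26*k^3 - 72*k^2 + 81*k + 270) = (k - 2)*(k + 1)*(k^4 + 4*k^3 - 18*k^2 - 108*k - 135) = (k - 2)*(k + 1)*(k + 3)*(k^3 + k^2 - 21*k - 45) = (k - 2)*(k + 1)*(k + 3)^2*(k^2 - 2*k - 15) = (k - 2)*(k + 1)*(k + 3)^3*(k - 5)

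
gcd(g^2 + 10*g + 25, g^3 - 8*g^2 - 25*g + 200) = g + 5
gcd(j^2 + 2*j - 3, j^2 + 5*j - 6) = j - 1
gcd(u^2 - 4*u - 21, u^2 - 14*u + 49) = u - 7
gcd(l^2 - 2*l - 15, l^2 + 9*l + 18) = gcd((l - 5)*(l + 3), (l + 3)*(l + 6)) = l + 3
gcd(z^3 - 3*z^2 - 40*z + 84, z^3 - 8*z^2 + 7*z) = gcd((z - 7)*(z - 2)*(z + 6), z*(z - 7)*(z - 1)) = z - 7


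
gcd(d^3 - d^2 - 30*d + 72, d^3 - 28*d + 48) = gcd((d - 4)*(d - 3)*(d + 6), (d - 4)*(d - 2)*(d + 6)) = d^2 + 2*d - 24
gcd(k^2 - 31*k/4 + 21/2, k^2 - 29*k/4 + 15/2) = k - 6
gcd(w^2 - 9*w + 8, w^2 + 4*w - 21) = 1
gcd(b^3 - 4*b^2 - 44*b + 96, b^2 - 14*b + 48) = b - 8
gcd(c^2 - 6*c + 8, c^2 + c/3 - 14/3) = c - 2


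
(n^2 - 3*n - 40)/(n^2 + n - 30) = (n^2 - 3*n - 40)/(n^2 + n - 30)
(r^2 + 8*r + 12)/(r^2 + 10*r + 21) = (r^2 + 8*r + 12)/(r^2 + 10*r + 21)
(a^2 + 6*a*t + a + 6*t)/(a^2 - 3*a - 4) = (a + 6*t)/(a - 4)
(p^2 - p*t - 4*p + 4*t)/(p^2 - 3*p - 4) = (p - t)/(p + 1)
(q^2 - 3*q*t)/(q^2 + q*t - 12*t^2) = q/(q + 4*t)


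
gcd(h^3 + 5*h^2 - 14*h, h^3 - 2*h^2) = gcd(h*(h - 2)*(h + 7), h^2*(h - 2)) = h^2 - 2*h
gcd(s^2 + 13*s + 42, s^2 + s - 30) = s + 6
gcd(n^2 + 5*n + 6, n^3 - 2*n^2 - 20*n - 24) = n + 2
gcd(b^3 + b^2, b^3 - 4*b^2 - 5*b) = b^2 + b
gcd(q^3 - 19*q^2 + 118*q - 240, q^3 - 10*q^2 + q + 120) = q^2 - 13*q + 40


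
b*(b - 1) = b^2 - b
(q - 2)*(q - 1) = q^2 - 3*q + 2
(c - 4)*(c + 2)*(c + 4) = c^3 + 2*c^2 - 16*c - 32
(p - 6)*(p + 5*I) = p^2 - 6*p + 5*I*p - 30*I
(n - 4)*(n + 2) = n^2 - 2*n - 8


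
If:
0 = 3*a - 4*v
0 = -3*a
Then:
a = 0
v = 0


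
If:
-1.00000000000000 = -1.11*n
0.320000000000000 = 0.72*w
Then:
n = 0.90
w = 0.44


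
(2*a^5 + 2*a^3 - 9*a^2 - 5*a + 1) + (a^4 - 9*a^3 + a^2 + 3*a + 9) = 2*a^5 + a^4 - 7*a^3 - 8*a^2 - 2*a + 10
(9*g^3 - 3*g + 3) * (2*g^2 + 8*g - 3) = 18*g^5 + 72*g^4 - 33*g^3 - 18*g^2 + 33*g - 9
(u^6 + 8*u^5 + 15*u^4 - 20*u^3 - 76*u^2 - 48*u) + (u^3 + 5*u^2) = u^6 + 8*u^5 + 15*u^4 - 19*u^3 - 71*u^2 - 48*u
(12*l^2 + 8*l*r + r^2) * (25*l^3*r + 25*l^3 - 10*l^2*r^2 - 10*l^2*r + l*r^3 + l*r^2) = 300*l^5*r + 300*l^5 + 80*l^4*r^2 + 80*l^4*r - 43*l^3*r^3 - 43*l^3*r^2 - 2*l^2*r^4 - 2*l^2*r^3 + l*r^5 + l*r^4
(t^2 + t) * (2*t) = 2*t^3 + 2*t^2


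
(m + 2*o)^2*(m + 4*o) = m^3 + 8*m^2*o + 20*m*o^2 + 16*o^3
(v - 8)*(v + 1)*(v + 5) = v^3 - 2*v^2 - 43*v - 40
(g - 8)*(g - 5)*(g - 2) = g^3 - 15*g^2 + 66*g - 80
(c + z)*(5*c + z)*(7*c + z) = 35*c^3 + 47*c^2*z + 13*c*z^2 + z^3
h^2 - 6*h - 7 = (h - 7)*(h + 1)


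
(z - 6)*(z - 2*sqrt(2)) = z^2 - 6*z - 2*sqrt(2)*z + 12*sqrt(2)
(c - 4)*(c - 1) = c^2 - 5*c + 4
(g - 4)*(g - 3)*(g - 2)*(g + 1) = g^4 - 8*g^3 + 17*g^2 + 2*g - 24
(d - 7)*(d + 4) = d^2 - 3*d - 28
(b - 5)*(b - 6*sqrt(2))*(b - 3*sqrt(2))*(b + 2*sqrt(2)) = b^4 - 7*sqrt(2)*b^3 - 5*b^3 + 35*sqrt(2)*b^2 + 72*sqrt(2)*b - 360*sqrt(2)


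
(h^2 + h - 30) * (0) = 0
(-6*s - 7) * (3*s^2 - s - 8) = -18*s^3 - 15*s^2 + 55*s + 56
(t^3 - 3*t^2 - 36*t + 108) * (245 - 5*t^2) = -5*t^5 + 15*t^4 + 425*t^3 - 1275*t^2 - 8820*t + 26460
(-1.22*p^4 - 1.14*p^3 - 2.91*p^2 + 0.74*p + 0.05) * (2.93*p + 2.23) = -3.5746*p^5 - 6.0608*p^4 - 11.0685*p^3 - 4.3211*p^2 + 1.7967*p + 0.1115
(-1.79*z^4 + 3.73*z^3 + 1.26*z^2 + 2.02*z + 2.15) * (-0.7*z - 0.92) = 1.253*z^5 - 0.9642*z^4 - 4.3136*z^3 - 2.5732*z^2 - 3.3634*z - 1.978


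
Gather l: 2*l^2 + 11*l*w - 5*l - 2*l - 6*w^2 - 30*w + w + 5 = 2*l^2 + l*(11*w - 7) - 6*w^2 - 29*w + 5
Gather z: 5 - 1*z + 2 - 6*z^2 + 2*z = -6*z^2 + z + 7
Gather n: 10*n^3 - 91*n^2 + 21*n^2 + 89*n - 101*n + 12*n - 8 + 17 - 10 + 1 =10*n^3 - 70*n^2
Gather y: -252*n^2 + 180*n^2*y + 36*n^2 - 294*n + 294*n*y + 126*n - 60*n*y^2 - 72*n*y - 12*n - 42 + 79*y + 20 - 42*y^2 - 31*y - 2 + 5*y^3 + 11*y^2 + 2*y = -216*n^2 - 180*n + 5*y^3 + y^2*(-60*n - 31) + y*(180*n^2 + 222*n + 50) - 24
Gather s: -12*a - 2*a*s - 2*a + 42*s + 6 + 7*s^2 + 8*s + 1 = -14*a + 7*s^2 + s*(50 - 2*a) + 7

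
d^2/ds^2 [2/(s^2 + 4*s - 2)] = 4*(-s^2 - 4*s + 4*(s + 2)^2 + 2)/(s^2 + 4*s - 2)^3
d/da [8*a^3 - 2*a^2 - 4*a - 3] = 24*a^2 - 4*a - 4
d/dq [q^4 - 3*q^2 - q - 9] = 4*q^3 - 6*q - 1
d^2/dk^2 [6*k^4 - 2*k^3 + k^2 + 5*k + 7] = 72*k^2 - 12*k + 2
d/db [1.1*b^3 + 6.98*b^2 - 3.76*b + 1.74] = 3.3*b^2 + 13.96*b - 3.76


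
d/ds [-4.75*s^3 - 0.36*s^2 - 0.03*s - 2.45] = -14.25*s^2 - 0.72*s - 0.03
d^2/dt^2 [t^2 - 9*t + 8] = 2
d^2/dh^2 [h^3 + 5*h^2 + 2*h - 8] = 6*h + 10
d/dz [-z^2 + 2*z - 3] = 2 - 2*z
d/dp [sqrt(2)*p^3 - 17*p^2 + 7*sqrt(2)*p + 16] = 3*sqrt(2)*p^2 - 34*p + 7*sqrt(2)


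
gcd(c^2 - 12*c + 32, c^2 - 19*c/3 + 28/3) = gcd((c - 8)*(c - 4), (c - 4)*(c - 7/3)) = c - 4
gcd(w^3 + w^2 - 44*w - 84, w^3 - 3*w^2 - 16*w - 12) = w + 2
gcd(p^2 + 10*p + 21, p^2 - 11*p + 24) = 1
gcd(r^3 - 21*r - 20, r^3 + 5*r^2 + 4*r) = r^2 + 5*r + 4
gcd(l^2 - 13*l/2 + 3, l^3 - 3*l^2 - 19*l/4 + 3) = l - 1/2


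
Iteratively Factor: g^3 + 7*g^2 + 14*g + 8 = (g + 4)*(g^2 + 3*g + 2) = (g + 1)*(g + 4)*(g + 2)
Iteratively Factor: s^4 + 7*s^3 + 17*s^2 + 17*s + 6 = (s + 1)*(s^3 + 6*s^2 + 11*s + 6) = (s + 1)*(s + 2)*(s^2 + 4*s + 3) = (s + 1)*(s + 2)*(s + 3)*(s + 1)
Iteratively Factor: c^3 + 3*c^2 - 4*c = (c)*(c^2 + 3*c - 4) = c*(c + 4)*(c - 1)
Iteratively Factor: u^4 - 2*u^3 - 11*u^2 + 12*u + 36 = (u - 3)*(u^3 + u^2 - 8*u - 12) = (u - 3)^2*(u^2 + 4*u + 4) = (u - 3)^2*(u + 2)*(u + 2)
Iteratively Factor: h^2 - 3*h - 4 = (h + 1)*(h - 4)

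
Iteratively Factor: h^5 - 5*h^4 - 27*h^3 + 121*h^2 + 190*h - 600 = (h + 4)*(h^4 - 9*h^3 + 9*h^2 + 85*h - 150) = (h - 5)*(h + 4)*(h^3 - 4*h^2 - 11*h + 30) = (h - 5)^2*(h + 4)*(h^2 + h - 6) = (h - 5)^2*(h - 2)*(h + 4)*(h + 3)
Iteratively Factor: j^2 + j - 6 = (j + 3)*(j - 2)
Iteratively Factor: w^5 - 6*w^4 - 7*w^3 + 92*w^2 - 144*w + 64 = (w - 4)*(w^4 - 2*w^3 - 15*w^2 + 32*w - 16) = (w - 4)^2*(w^3 + 2*w^2 - 7*w + 4) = (w - 4)^2*(w - 1)*(w^2 + 3*w - 4) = (w - 4)^2*(w - 1)^2*(w + 4)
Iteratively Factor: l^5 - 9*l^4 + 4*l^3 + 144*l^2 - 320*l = (l - 4)*(l^4 - 5*l^3 - 16*l^2 + 80*l) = (l - 4)*(l + 4)*(l^3 - 9*l^2 + 20*l) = l*(l - 4)*(l + 4)*(l^2 - 9*l + 20) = l*(l - 5)*(l - 4)*(l + 4)*(l - 4)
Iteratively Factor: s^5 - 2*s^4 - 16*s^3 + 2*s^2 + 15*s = (s)*(s^4 - 2*s^3 - 16*s^2 + 2*s + 15) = s*(s - 5)*(s^3 + 3*s^2 - s - 3) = s*(s - 5)*(s + 3)*(s^2 - 1) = s*(s - 5)*(s + 1)*(s + 3)*(s - 1)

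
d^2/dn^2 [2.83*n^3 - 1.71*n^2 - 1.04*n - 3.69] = 16.98*n - 3.42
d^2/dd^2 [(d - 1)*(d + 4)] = 2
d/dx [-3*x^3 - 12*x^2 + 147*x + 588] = -9*x^2 - 24*x + 147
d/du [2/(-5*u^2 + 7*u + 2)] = 2*(10*u - 7)/(-5*u^2 + 7*u + 2)^2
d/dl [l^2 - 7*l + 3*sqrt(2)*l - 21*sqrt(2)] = 2*l - 7 + 3*sqrt(2)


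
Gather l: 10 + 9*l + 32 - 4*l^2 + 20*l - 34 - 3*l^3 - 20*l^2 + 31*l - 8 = -3*l^3 - 24*l^2 + 60*l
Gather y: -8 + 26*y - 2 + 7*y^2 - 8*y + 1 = 7*y^2 + 18*y - 9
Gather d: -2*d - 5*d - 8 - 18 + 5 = -7*d - 21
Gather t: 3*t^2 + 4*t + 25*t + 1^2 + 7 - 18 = 3*t^2 + 29*t - 10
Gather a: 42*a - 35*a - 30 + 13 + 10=7*a - 7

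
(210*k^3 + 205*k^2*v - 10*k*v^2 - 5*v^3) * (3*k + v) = 630*k^4 + 825*k^3*v + 175*k^2*v^2 - 25*k*v^3 - 5*v^4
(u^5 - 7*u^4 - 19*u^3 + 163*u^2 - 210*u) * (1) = u^5 - 7*u^4 - 19*u^3 + 163*u^2 - 210*u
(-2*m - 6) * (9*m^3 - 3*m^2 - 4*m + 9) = -18*m^4 - 48*m^3 + 26*m^2 + 6*m - 54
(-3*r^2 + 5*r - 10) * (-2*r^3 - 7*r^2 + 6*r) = 6*r^5 + 11*r^4 - 33*r^3 + 100*r^2 - 60*r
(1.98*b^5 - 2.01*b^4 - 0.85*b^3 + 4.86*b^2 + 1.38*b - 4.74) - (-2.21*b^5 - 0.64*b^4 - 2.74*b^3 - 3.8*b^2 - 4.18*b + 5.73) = 4.19*b^5 - 1.37*b^4 + 1.89*b^3 + 8.66*b^2 + 5.56*b - 10.47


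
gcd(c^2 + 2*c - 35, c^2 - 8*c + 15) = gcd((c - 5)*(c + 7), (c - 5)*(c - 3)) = c - 5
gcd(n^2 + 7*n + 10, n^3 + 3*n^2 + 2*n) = n + 2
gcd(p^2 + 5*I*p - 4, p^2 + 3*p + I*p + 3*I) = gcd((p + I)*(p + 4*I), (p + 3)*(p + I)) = p + I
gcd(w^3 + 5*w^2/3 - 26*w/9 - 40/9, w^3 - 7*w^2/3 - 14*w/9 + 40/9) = w^2 - w/3 - 20/9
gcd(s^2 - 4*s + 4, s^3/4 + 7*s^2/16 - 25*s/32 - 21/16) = 1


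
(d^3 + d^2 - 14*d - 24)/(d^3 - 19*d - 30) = (d - 4)/(d - 5)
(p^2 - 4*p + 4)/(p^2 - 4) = (p - 2)/(p + 2)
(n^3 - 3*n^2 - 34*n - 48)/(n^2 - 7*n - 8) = (n^2 + 5*n + 6)/(n + 1)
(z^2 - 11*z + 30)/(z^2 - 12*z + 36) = (z - 5)/(z - 6)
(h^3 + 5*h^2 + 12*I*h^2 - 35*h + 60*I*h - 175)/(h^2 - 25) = (h^2 + 12*I*h - 35)/(h - 5)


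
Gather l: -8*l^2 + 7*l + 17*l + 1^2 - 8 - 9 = -8*l^2 + 24*l - 16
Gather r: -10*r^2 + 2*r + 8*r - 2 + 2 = -10*r^2 + 10*r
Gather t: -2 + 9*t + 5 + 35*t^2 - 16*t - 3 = 35*t^2 - 7*t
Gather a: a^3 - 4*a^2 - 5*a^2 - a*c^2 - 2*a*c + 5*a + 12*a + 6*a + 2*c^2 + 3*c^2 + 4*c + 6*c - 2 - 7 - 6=a^3 - 9*a^2 + a*(-c^2 - 2*c + 23) + 5*c^2 + 10*c - 15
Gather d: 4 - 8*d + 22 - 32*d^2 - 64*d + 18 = -32*d^2 - 72*d + 44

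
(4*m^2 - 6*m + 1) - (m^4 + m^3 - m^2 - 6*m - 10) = -m^4 - m^3 + 5*m^2 + 11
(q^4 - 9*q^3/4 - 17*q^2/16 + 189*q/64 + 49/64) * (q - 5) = q^5 - 29*q^4/4 + 163*q^3/16 + 529*q^2/64 - 14*q - 245/64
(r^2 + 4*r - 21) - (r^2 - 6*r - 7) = 10*r - 14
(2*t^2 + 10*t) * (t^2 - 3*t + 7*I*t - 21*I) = 2*t^4 + 4*t^3 + 14*I*t^3 - 30*t^2 + 28*I*t^2 - 210*I*t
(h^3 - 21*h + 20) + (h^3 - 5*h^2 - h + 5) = 2*h^3 - 5*h^2 - 22*h + 25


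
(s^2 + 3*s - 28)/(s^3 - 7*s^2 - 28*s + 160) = (s + 7)/(s^2 - 3*s - 40)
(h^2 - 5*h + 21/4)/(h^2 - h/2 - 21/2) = (h - 3/2)/(h + 3)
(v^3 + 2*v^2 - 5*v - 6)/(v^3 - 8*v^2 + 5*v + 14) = (v + 3)/(v - 7)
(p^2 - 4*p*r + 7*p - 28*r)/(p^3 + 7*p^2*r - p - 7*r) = (p^2 - 4*p*r + 7*p - 28*r)/(p^3 + 7*p^2*r - p - 7*r)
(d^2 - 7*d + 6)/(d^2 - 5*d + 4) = (d - 6)/(d - 4)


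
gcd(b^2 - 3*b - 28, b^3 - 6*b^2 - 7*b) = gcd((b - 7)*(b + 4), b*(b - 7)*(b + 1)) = b - 7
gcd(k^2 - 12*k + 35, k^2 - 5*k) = k - 5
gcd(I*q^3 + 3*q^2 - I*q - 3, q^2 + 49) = 1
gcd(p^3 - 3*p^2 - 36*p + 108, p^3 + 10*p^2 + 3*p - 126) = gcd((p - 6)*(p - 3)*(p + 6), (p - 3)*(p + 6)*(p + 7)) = p^2 + 3*p - 18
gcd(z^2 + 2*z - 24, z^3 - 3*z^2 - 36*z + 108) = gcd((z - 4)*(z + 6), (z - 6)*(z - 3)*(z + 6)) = z + 6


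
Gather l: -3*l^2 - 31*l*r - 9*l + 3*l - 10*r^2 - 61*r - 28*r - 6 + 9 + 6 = -3*l^2 + l*(-31*r - 6) - 10*r^2 - 89*r + 9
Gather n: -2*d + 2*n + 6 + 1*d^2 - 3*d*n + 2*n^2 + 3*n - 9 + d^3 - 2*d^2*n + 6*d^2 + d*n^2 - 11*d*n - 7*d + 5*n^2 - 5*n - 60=d^3 + 7*d^2 - 9*d + n^2*(d + 7) + n*(-2*d^2 - 14*d) - 63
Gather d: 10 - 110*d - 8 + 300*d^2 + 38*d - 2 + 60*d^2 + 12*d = 360*d^2 - 60*d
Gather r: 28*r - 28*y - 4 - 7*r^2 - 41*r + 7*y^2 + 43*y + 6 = -7*r^2 - 13*r + 7*y^2 + 15*y + 2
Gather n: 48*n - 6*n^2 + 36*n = -6*n^2 + 84*n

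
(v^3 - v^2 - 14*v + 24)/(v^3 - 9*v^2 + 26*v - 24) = (v + 4)/(v - 4)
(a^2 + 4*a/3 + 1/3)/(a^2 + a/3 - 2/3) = (3*a + 1)/(3*a - 2)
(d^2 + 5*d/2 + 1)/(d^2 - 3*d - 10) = (d + 1/2)/(d - 5)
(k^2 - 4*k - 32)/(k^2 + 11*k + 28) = (k - 8)/(k + 7)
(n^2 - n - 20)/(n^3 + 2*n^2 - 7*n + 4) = (n - 5)/(n^2 - 2*n + 1)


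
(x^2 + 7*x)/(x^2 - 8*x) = (x + 7)/(x - 8)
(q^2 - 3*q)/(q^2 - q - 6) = q/(q + 2)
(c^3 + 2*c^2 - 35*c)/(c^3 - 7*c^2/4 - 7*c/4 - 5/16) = 16*c*(-c^2 - 2*c + 35)/(-16*c^3 + 28*c^2 + 28*c + 5)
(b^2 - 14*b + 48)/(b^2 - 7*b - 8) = (b - 6)/(b + 1)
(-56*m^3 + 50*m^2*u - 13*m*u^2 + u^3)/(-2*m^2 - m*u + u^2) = (28*m^2 - 11*m*u + u^2)/(m + u)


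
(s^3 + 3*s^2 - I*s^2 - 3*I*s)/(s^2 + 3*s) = s - I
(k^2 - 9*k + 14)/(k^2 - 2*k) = (k - 7)/k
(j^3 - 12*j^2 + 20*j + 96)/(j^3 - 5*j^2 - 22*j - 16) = (j - 6)/(j + 1)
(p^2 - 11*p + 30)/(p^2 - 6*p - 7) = (-p^2 + 11*p - 30)/(-p^2 + 6*p + 7)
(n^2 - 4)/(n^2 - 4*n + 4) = (n + 2)/(n - 2)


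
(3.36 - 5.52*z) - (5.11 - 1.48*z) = -4.04*z - 1.75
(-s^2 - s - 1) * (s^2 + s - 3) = -s^4 - 2*s^3 + s^2 + 2*s + 3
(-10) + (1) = -9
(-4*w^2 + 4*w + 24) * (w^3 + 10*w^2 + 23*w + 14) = -4*w^5 - 36*w^4 - 28*w^3 + 276*w^2 + 608*w + 336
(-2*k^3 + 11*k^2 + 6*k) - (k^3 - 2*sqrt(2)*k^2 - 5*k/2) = -3*k^3 + 2*sqrt(2)*k^2 + 11*k^2 + 17*k/2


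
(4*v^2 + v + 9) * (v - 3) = 4*v^3 - 11*v^2 + 6*v - 27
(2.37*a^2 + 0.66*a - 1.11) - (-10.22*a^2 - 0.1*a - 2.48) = 12.59*a^2 + 0.76*a + 1.37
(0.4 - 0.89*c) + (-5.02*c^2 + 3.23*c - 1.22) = -5.02*c^2 + 2.34*c - 0.82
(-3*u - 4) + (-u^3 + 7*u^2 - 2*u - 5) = -u^3 + 7*u^2 - 5*u - 9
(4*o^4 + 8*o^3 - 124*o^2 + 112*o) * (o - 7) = 4*o^5 - 20*o^4 - 180*o^3 + 980*o^2 - 784*o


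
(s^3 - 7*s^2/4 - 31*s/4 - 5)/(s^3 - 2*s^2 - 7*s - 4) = (s + 5/4)/(s + 1)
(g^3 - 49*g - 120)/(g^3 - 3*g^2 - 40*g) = (g + 3)/g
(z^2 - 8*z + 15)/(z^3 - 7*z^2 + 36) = (z - 5)/(z^2 - 4*z - 12)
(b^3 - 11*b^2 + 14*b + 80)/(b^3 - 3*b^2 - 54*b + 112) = (b^2 - 3*b - 10)/(b^2 + 5*b - 14)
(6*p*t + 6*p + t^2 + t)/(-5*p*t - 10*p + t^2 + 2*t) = (-6*p*t - 6*p - t^2 - t)/(5*p*t + 10*p - t^2 - 2*t)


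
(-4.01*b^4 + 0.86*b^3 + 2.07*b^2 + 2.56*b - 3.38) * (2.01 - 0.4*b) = 1.604*b^5 - 8.4041*b^4 + 0.9006*b^3 + 3.1367*b^2 + 6.4976*b - 6.7938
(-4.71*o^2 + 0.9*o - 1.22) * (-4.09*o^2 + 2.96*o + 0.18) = 19.2639*o^4 - 17.6226*o^3 + 6.806*o^2 - 3.4492*o - 0.2196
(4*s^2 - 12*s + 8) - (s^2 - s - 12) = 3*s^2 - 11*s + 20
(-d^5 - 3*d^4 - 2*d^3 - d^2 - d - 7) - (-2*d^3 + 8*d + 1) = -d^5 - 3*d^4 - d^2 - 9*d - 8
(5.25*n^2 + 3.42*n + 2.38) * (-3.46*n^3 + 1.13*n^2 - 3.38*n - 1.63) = -18.165*n^5 - 5.9007*n^4 - 22.1152*n^3 - 17.4277*n^2 - 13.619*n - 3.8794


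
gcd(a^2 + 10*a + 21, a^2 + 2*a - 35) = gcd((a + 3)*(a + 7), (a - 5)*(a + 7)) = a + 7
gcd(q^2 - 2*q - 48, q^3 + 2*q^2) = 1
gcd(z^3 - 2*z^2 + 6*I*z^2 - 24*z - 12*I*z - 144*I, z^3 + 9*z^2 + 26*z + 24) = z + 4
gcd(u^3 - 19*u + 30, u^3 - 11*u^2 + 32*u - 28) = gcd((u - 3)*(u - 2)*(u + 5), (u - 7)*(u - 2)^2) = u - 2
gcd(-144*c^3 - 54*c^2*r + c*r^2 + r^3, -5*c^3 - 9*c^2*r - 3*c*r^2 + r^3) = 1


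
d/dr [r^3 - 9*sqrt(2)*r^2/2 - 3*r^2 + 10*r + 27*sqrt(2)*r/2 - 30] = 3*r^2 - 9*sqrt(2)*r - 6*r + 10 + 27*sqrt(2)/2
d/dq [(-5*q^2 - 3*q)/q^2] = 3/q^2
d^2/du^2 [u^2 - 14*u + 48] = 2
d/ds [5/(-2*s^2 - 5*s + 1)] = 5*(4*s + 5)/(2*s^2 + 5*s - 1)^2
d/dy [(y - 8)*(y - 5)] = 2*y - 13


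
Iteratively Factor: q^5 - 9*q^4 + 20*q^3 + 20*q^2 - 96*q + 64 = (q - 1)*(q^4 - 8*q^3 + 12*q^2 + 32*q - 64) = (q - 1)*(q + 2)*(q^3 - 10*q^2 + 32*q - 32) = (q - 4)*(q - 1)*(q + 2)*(q^2 - 6*q + 8) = (q - 4)*(q - 2)*(q - 1)*(q + 2)*(q - 4)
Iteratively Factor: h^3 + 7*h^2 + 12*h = (h + 3)*(h^2 + 4*h) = (h + 3)*(h + 4)*(h)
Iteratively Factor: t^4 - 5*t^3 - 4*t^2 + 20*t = (t - 5)*(t^3 - 4*t) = t*(t - 5)*(t^2 - 4) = t*(t - 5)*(t + 2)*(t - 2)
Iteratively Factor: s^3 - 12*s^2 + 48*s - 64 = (s - 4)*(s^2 - 8*s + 16) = (s - 4)^2*(s - 4)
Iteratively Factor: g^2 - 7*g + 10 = (g - 5)*(g - 2)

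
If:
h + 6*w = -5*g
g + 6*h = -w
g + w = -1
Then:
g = -35/6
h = 1/6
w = 29/6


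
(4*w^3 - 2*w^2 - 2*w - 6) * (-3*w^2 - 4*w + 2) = -12*w^5 - 10*w^4 + 22*w^3 + 22*w^2 + 20*w - 12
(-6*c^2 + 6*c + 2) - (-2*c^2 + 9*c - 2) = -4*c^2 - 3*c + 4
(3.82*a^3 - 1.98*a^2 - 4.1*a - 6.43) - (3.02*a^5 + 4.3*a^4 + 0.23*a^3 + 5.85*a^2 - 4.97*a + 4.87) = -3.02*a^5 - 4.3*a^4 + 3.59*a^3 - 7.83*a^2 + 0.87*a - 11.3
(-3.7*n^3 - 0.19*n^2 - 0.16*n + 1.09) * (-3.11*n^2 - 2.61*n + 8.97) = 11.507*n^5 + 10.2479*n^4 - 32.1955*n^3 - 4.6766*n^2 - 4.2801*n + 9.7773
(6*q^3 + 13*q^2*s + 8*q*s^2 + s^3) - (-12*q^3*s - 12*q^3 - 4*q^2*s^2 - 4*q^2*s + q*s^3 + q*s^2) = 12*q^3*s + 18*q^3 + 4*q^2*s^2 + 17*q^2*s - q*s^3 + 7*q*s^2 + s^3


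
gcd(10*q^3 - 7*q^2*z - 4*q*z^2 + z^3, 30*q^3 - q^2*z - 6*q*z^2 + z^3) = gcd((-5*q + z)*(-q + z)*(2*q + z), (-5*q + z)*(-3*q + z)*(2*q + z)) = -10*q^2 - 3*q*z + z^2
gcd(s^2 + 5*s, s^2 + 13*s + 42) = 1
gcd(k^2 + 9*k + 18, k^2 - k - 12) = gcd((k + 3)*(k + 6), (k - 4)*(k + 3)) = k + 3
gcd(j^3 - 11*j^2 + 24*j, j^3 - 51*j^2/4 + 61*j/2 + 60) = j - 8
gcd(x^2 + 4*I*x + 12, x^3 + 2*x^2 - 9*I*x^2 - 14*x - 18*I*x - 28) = x - 2*I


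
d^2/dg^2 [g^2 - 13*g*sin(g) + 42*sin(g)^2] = 13*g*sin(g) - 168*sin(g)^2 - 26*cos(g) + 86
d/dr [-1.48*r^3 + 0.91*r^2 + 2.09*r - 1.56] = -4.44*r^2 + 1.82*r + 2.09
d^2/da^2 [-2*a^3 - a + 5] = -12*a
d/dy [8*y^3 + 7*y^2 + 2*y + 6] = 24*y^2 + 14*y + 2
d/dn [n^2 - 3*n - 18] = 2*n - 3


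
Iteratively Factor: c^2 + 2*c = (c + 2)*(c)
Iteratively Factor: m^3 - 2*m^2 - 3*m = (m)*(m^2 - 2*m - 3) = m*(m - 3)*(m + 1)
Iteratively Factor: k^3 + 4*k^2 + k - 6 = (k + 2)*(k^2 + 2*k - 3) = (k + 2)*(k + 3)*(k - 1)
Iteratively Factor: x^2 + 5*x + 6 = (x + 2)*(x + 3)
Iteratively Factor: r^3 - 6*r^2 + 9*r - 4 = (r - 1)*(r^2 - 5*r + 4) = (r - 4)*(r - 1)*(r - 1)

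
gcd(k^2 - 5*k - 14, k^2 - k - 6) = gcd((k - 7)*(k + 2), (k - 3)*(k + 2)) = k + 2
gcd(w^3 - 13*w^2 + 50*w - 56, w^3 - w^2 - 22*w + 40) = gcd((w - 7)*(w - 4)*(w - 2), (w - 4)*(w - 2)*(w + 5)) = w^2 - 6*w + 8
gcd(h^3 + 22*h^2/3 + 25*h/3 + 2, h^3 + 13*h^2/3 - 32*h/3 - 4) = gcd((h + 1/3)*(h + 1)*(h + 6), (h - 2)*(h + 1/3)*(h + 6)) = h^2 + 19*h/3 + 2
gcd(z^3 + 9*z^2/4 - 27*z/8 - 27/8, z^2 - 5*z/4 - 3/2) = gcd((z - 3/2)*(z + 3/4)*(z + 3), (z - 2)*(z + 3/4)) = z + 3/4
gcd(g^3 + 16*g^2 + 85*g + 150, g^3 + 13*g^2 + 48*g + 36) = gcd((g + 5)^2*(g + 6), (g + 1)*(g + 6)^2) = g + 6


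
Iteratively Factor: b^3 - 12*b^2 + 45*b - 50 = (b - 2)*(b^2 - 10*b + 25) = (b - 5)*(b - 2)*(b - 5)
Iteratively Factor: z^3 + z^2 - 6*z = (z - 2)*(z^2 + 3*z) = z*(z - 2)*(z + 3)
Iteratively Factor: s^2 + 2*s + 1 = (s + 1)*(s + 1)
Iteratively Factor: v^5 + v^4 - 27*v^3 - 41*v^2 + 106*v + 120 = (v + 4)*(v^4 - 3*v^3 - 15*v^2 + 19*v + 30) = (v - 5)*(v + 4)*(v^3 + 2*v^2 - 5*v - 6) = (v - 5)*(v + 3)*(v + 4)*(v^2 - v - 2) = (v - 5)*(v - 2)*(v + 3)*(v + 4)*(v + 1)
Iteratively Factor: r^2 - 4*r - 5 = (r - 5)*(r + 1)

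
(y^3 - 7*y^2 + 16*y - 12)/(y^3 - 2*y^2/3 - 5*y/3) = 3*(-y^3 + 7*y^2 - 16*y + 12)/(y*(-3*y^2 + 2*y + 5))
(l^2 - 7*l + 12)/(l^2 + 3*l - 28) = (l - 3)/(l + 7)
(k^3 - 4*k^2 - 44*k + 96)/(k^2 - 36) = (k^2 - 10*k + 16)/(k - 6)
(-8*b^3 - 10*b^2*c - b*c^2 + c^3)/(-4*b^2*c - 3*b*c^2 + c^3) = (2*b + c)/c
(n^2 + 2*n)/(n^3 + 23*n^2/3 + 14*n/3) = 3*(n + 2)/(3*n^2 + 23*n + 14)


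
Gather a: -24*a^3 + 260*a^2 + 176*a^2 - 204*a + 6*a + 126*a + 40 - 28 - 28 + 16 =-24*a^3 + 436*a^2 - 72*a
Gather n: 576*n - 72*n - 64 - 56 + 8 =504*n - 112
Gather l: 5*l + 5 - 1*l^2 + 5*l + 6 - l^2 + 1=-2*l^2 + 10*l + 12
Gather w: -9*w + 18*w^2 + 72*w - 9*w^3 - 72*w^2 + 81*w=-9*w^3 - 54*w^2 + 144*w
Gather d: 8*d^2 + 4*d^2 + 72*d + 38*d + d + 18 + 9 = 12*d^2 + 111*d + 27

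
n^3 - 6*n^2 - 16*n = n*(n - 8)*(n + 2)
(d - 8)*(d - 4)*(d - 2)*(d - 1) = d^4 - 15*d^3 + 70*d^2 - 120*d + 64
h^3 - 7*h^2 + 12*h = h*(h - 4)*(h - 3)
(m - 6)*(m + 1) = m^2 - 5*m - 6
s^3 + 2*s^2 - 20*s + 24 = (s - 2)^2*(s + 6)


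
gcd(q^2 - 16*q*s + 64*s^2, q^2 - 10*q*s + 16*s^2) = q - 8*s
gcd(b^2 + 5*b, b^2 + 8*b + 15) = b + 5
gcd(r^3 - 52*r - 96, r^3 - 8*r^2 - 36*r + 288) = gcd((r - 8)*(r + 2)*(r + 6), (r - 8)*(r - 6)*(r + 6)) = r^2 - 2*r - 48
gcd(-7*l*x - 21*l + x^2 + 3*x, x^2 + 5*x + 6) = x + 3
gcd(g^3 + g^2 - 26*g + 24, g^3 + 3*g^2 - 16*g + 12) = g^2 + 5*g - 6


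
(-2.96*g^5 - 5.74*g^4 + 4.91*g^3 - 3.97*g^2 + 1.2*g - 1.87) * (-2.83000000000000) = 8.3768*g^5 + 16.2442*g^4 - 13.8953*g^3 + 11.2351*g^2 - 3.396*g + 5.2921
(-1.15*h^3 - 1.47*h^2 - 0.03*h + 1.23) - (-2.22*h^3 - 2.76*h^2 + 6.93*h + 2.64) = 1.07*h^3 + 1.29*h^2 - 6.96*h - 1.41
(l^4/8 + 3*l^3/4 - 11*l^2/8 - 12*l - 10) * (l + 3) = l^5/8 + 9*l^4/8 + 7*l^3/8 - 129*l^2/8 - 46*l - 30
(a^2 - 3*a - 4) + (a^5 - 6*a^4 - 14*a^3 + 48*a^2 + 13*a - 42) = a^5 - 6*a^4 - 14*a^3 + 49*a^2 + 10*a - 46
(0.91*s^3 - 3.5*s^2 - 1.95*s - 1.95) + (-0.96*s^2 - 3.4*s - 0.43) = 0.91*s^3 - 4.46*s^2 - 5.35*s - 2.38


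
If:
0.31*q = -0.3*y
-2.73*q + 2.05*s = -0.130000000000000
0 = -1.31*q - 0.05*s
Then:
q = 0.00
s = -0.06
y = -0.00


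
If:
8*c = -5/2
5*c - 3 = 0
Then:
No Solution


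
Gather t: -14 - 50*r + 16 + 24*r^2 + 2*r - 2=24*r^2 - 48*r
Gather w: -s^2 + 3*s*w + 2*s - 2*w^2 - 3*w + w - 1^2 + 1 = -s^2 + 2*s - 2*w^2 + w*(3*s - 2)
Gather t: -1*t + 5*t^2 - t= 5*t^2 - 2*t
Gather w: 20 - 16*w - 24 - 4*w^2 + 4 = -4*w^2 - 16*w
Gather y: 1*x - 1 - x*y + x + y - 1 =2*x + y*(1 - x) - 2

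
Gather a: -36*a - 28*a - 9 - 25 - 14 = -64*a - 48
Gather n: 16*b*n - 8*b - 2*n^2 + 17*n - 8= -8*b - 2*n^2 + n*(16*b + 17) - 8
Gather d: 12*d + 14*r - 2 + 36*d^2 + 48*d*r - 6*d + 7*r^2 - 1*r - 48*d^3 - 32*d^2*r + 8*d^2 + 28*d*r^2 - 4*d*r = -48*d^3 + d^2*(44 - 32*r) + d*(28*r^2 + 44*r + 6) + 7*r^2 + 13*r - 2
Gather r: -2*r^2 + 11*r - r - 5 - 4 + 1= -2*r^2 + 10*r - 8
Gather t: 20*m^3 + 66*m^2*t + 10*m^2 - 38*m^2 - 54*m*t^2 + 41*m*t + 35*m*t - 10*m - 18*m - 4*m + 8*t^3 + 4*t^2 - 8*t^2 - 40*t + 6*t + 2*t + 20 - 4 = 20*m^3 - 28*m^2 - 32*m + 8*t^3 + t^2*(-54*m - 4) + t*(66*m^2 + 76*m - 32) + 16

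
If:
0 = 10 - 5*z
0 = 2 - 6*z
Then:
No Solution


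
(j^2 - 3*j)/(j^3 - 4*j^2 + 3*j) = 1/(j - 1)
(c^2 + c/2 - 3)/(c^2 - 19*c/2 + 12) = (c + 2)/(c - 8)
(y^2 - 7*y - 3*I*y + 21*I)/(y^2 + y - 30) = (y^2 - 7*y - 3*I*y + 21*I)/(y^2 + y - 30)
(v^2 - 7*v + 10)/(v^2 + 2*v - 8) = (v - 5)/(v + 4)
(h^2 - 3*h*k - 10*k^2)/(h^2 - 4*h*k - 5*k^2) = (h + 2*k)/(h + k)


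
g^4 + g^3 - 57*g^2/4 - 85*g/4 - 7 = (g - 4)*(g + 1/2)*(g + 1)*(g + 7/2)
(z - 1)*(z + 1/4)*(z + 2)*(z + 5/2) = z^4 + 15*z^3/4 + 11*z^2/8 - 39*z/8 - 5/4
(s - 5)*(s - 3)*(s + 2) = s^3 - 6*s^2 - s + 30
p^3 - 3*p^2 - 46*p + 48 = (p - 8)*(p - 1)*(p + 6)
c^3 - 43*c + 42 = (c - 6)*(c - 1)*(c + 7)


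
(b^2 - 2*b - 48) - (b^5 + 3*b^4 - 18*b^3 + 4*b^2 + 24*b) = -b^5 - 3*b^4 + 18*b^3 - 3*b^2 - 26*b - 48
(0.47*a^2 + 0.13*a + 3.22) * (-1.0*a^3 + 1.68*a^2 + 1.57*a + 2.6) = -0.47*a^5 + 0.6596*a^4 - 2.2637*a^3 + 6.8357*a^2 + 5.3934*a + 8.372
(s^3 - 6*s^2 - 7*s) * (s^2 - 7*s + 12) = s^5 - 13*s^4 + 47*s^3 - 23*s^2 - 84*s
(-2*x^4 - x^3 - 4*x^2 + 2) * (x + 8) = -2*x^5 - 17*x^4 - 12*x^3 - 32*x^2 + 2*x + 16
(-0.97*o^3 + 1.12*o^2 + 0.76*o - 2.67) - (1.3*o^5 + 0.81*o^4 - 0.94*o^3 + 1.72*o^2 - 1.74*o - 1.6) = -1.3*o^5 - 0.81*o^4 - 0.03*o^3 - 0.6*o^2 + 2.5*o - 1.07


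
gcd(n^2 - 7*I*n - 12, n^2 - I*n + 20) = 1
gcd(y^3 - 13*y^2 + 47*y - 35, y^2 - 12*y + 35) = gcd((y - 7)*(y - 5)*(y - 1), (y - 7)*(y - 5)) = y^2 - 12*y + 35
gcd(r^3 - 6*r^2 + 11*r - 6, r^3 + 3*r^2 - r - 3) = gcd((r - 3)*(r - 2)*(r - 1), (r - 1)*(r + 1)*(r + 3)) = r - 1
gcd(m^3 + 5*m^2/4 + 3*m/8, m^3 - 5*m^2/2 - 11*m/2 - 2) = m + 1/2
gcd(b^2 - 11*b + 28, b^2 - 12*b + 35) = b - 7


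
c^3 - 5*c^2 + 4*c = c*(c - 4)*(c - 1)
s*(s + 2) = s^2 + 2*s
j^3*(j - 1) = j^4 - j^3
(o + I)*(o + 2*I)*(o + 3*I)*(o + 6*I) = o^4 + 12*I*o^3 - 47*o^2 - 72*I*o + 36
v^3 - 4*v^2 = v^2*(v - 4)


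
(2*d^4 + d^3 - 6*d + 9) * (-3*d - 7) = -6*d^5 - 17*d^4 - 7*d^3 + 18*d^2 + 15*d - 63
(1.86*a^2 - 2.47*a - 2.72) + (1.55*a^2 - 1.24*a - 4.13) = 3.41*a^2 - 3.71*a - 6.85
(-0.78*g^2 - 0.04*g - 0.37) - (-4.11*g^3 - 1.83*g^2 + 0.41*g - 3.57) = 4.11*g^3 + 1.05*g^2 - 0.45*g + 3.2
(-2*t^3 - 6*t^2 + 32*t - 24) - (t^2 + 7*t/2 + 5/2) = -2*t^3 - 7*t^2 + 57*t/2 - 53/2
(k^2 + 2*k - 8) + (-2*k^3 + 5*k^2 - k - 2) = -2*k^3 + 6*k^2 + k - 10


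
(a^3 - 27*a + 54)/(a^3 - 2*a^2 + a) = (a^3 - 27*a + 54)/(a*(a^2 - 2*a + 1))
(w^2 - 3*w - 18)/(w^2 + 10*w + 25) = (w^2 - 3*w - 18)/(w^2 + 10*w + 25)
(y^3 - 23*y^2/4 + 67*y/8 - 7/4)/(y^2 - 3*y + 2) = (8*y^2 - 30*y + 7)/(8*(y - 1))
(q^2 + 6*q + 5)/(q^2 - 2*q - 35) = (q + 1)/(q - 7)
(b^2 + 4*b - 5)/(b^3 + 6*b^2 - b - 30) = (b - 1)/(b^2 + b - 6)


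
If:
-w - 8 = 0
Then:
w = -8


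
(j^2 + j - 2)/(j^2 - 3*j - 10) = (j - 1)/(j - 5)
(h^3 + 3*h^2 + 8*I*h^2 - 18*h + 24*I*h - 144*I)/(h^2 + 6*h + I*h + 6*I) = (h^2 + h*(-3 + 8*I) - 24*I)/(h + I)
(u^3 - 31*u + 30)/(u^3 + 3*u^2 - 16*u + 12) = (u - 5)/(u - 2)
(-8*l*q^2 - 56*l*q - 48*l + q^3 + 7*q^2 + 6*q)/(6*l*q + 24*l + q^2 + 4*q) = (-8*l*q^2 - 56*l*q - 48*l + q^3 + 7*q^2 + 6*q)/(6*l*q + 24*l + q^2 + 4*q)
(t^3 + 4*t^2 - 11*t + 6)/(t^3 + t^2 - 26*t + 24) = (t - 1)/(t - 4)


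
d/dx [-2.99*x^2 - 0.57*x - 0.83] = -5.98*x - 0.57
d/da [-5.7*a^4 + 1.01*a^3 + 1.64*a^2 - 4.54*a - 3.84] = -22.8*a^3 + 3.03*a^2 + 3.28*a - 4.54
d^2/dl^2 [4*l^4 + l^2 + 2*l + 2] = 48*l^2 + 2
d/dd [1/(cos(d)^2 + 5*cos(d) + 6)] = (2*cos(d) + 5)*sin(d)/(cos(d)^2 + 5*cos(d) + 6)^2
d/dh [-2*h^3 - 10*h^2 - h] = -6*h^2 - 20*h - 1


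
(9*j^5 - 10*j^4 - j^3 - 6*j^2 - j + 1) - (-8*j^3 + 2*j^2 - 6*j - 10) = 9*j^5 - 10*j^4 + 7*j^3 - 8*j^2 + 5*j + 11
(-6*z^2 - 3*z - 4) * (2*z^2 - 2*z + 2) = -12*z^4 + 6*z^3 - 14*z^2 + 2*z - 8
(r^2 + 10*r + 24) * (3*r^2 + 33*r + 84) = 3*r^4 + 63*r^3 + 486*r^2 + 1632*r + 2016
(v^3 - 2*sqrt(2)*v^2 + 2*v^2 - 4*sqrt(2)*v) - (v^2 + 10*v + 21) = v^3 - 2*sqrt(2)*v^2 + v^2 - 10*v - 4*sqrt(2)*v - 21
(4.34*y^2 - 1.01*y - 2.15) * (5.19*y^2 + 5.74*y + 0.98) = 22.5246*y^4 + 19.6697*y^3 - 12.7027*y^2 - 13.3308*y - 2.107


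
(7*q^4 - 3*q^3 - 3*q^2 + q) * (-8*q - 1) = -56*q^5 + 17*q^4 + 27*q^3 - 5*q^2 - q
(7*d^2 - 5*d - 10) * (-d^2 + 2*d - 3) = -7*d^4 + 19*d^3 - 21*d^2 - 5*d + 30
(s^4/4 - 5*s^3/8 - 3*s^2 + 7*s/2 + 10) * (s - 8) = s^5/4 - 21*s^4/8 + 2*s^3 + 55*s^2/2 - 18*s - 80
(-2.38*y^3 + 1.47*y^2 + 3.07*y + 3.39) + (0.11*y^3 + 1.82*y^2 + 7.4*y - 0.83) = -2.27*y^3 + 3.29*y^2 + 10.47*y + 2.56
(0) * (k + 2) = 0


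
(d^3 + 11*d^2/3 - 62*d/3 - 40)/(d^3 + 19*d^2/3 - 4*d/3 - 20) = (3*d^2 - 7*d - 20)/(3*d^2 + d - 10)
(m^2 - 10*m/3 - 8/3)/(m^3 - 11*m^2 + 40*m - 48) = (m + 2/3)/(m^2 - 7*m + 12)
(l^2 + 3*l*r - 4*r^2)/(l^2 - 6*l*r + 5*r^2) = (-l - 4*r)/(-l + 5*r)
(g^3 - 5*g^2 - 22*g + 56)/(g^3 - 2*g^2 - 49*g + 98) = (g + 4)/(g + 7)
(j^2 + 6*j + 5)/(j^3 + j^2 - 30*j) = (j^2 + 6*j + 5)/(j*(j^2 + j - 30))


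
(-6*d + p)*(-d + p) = 6*d^2 - 7*d*p + p^2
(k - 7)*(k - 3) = k^2 - 10*k + 21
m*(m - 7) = m^2 - 7*m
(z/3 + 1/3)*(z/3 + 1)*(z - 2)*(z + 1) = z^4/9 + z^3/3 - z^2/3 - 11*z/9 - 2/3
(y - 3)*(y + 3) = y^2 - 9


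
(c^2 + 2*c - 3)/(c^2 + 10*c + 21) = (c - 1)/(c + 7)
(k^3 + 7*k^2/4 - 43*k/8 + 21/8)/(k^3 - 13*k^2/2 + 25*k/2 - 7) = (8*k^2 + 22*k - 21)/(4*(2*k^2 - 11*k + 14))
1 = 1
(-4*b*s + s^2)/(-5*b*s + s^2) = (4*b - s)/(5*b - s)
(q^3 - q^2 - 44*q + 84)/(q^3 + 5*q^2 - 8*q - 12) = (q^2 + q - 42)/(q^2 + 7*q + 6)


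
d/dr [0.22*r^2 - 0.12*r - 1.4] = 0.44*r - 0.12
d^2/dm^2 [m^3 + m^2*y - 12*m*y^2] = 6*m + 2*y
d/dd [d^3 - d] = 3*d^2 - 1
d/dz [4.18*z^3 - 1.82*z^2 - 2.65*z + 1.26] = 12.54*z^2 - 3.64*z - 2.65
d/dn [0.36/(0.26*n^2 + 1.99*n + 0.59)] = (-0.1872*n - 0.7164)/(0.26*n^2 + 1.99*n + 0.59)^2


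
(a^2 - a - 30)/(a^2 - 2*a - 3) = (-a^2 + a + 30)/(-a^2 + 2*a + 3)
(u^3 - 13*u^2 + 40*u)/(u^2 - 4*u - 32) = u*(u - 5)/(u + 4)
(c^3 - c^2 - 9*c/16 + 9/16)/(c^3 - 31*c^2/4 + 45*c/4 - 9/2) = (c + 3/4)/(c - 6)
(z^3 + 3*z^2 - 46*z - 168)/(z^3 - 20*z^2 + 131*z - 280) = (z^2 + 10*z + 24)/(z^2 - 13*z + 40)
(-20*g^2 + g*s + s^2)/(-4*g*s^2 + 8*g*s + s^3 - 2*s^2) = (5*g + s)/(s*(s - 2))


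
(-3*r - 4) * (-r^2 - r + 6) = 3*r^3 + 7*r^2 - 14*r - 24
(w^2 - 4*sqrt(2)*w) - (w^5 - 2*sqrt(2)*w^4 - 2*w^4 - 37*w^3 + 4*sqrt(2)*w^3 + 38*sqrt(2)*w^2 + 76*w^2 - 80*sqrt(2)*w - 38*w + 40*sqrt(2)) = -w^5 + 2*w^4 + 2*sqrt(2)*w^4 - 4*sqrt(2)*w^3 + 37*w^3 - 75*w^2 - 38*sqrt(2)*w^2 + 38*w + 76*sqrt(2)*w - 40*sqrt(2)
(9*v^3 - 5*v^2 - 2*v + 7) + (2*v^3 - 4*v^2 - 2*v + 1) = 11*v^3 - 9*v^2 - 4*v + 8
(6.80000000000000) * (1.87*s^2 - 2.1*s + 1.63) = 12.716*s^2 - 14.28*s + 11.084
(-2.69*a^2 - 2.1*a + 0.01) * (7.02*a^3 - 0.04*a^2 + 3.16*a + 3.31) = -18.8838*a^5 - 14.6344*a^4 - 8.3462*a^3 - 15.5403*a^2 - 6.9194*a + 0.0331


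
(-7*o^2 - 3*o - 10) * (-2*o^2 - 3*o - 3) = 14*o^4 + 27*o^3 + 50*o^2 + 39*o + 30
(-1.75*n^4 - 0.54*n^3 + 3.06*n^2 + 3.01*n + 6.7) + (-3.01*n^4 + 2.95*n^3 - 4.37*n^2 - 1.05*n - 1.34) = -4.76*n^4 + 2.41*n^3 - 1.31*n^2 + 1.96*n + 5.36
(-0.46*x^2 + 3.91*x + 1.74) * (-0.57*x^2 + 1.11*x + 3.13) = 0.2622*x^4 - 2.7393*x^3 + 1.9085*x^2 + 14.1697*x + 5.4462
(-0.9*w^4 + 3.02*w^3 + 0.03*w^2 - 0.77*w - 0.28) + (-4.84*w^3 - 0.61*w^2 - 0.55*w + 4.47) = -0.9*w^4 - 1.82*w^3 - 0.58*w^2 - 1.32*w + 4.19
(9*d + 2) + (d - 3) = 10*d - 1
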